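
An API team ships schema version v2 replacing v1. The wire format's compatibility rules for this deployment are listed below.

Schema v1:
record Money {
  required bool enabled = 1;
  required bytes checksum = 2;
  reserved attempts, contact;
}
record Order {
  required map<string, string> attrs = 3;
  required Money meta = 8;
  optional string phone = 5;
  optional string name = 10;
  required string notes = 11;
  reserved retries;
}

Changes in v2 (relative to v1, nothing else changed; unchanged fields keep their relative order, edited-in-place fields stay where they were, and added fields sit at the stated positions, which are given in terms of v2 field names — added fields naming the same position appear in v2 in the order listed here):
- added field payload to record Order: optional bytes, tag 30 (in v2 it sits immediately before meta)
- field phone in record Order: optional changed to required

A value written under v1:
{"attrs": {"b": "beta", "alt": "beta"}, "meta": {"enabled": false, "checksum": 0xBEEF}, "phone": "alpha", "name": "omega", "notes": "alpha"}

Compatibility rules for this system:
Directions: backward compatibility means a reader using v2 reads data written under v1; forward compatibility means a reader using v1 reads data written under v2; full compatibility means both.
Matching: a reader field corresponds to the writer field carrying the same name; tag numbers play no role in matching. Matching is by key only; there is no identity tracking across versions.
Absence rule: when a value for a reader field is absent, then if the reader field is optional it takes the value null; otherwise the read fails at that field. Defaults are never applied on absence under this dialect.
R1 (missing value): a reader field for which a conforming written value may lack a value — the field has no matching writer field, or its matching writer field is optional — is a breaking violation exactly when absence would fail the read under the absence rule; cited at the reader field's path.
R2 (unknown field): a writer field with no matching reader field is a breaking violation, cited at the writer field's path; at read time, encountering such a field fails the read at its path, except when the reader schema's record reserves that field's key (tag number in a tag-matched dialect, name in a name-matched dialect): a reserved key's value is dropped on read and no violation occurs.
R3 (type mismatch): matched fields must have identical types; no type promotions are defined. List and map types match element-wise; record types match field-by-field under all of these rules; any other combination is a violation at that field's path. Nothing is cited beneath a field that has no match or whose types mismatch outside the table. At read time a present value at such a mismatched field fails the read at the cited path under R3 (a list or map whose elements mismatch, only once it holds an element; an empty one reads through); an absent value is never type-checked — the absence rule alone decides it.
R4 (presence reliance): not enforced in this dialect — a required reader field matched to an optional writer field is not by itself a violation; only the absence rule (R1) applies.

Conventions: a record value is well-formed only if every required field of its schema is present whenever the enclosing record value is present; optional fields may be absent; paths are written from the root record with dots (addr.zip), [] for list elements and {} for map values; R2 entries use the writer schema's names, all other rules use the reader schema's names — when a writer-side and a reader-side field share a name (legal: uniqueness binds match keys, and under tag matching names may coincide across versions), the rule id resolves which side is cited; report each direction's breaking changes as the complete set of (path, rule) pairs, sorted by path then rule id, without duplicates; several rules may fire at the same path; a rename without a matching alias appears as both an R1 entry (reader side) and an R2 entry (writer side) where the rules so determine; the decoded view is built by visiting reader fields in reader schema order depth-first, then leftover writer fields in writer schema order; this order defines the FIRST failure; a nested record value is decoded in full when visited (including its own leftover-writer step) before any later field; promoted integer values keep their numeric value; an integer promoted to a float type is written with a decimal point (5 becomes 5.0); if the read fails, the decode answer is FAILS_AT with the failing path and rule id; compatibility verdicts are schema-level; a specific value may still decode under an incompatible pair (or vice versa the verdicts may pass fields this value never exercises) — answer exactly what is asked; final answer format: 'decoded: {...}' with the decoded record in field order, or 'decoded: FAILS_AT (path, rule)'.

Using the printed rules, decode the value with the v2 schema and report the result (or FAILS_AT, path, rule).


each type pair in Order: writer, then reader
decoding the Order value with the v2 reader:
  attrs := {"b": "beta", "alt": "beta"}
  payload := null (not supplied -> null)
  meta.enabled := false
  meta.checksum := 0xBEEF
  phone := "alpha"
  name := "omega"
  notes := "alpha"
  => decoded: {"attrs": {"b": "beta", "alt": "beta"}, "payload": null, "meta": {"enabled": false, "checksum": 0xBEEF}, "phone": "alpha", "name": "omega", "notes": "alpha"}
remaining Order differences; none change what is asked:
  field phone in record Order: optional changed to required -> matters for Order compatibility verdicts, not for this value's decode

decoded: {"attrs": {"b": "beta", "alt": "beta"}, "payload": null, "meta": {"enabled": false, "checksum": 0xBEEF}, "phone": "alpha", "name": "omega", "notes": "alpha"}


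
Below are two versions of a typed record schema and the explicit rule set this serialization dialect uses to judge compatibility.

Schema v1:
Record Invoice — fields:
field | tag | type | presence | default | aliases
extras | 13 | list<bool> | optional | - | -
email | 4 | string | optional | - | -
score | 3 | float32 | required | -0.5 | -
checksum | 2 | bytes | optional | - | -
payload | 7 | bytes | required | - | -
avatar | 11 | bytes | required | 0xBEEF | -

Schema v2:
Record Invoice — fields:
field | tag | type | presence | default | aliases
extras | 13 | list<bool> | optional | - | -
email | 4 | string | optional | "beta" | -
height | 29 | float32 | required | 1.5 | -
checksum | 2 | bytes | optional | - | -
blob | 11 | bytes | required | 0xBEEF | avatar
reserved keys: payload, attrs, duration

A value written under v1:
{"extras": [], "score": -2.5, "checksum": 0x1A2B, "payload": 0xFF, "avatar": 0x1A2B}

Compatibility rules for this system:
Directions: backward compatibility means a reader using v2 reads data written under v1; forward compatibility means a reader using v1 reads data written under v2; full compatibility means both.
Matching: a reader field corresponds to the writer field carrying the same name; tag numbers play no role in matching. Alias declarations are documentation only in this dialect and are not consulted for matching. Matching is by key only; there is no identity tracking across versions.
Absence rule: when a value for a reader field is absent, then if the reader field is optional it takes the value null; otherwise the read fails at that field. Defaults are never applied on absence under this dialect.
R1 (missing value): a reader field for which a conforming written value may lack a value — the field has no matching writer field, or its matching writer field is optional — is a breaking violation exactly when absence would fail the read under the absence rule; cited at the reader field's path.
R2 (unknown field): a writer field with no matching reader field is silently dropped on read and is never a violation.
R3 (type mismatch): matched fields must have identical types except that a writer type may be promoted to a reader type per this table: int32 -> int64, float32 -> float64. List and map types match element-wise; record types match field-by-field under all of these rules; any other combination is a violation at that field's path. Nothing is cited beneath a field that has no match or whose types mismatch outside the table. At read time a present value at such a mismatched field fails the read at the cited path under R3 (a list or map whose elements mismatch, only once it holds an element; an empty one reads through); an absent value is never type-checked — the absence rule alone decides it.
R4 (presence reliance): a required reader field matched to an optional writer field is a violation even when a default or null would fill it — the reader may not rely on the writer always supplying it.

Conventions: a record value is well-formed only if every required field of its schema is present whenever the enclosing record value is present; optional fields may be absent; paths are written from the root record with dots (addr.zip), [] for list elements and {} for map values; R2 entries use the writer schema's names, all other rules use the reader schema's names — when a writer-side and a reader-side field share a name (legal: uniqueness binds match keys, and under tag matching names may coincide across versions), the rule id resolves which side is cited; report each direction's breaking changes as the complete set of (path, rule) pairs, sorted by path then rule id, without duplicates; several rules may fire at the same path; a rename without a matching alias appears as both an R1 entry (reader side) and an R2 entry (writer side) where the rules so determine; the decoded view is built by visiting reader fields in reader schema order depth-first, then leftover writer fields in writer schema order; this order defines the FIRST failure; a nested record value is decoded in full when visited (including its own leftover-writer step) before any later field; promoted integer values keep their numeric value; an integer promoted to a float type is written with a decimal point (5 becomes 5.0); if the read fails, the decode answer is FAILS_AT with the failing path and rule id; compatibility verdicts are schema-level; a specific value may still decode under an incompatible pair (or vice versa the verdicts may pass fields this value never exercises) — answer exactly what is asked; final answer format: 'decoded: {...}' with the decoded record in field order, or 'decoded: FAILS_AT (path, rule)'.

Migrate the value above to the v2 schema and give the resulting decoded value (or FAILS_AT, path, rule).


each type pair in Invoice: writer, then reader
decoding the Invoice value with the v2 reader:
  extras := []
  email := null (missing; optional => null)
  read fails at height under R1 (no fill)
  => FAILS_AT (height, R1)
ruling out the remaining Invoice differences:
  renamed field avatar to blob in record Invoice (alias avatar declared on the renamed field) -> shifts the Invoice verdicts, not this decode
  field email in record Invoice: default set to "beta" -> no rule fires on it and the decoded Invoice view is identical with or without it
  removed field payload from record Invoice (its key "payload" joins the reserved list) -> shifts the Invoice verdicts, not this decode
  removed field score from record Invoice -> shifts the Invoice verdicts, not this decode

decoded: FAILS_AT (height, R1)


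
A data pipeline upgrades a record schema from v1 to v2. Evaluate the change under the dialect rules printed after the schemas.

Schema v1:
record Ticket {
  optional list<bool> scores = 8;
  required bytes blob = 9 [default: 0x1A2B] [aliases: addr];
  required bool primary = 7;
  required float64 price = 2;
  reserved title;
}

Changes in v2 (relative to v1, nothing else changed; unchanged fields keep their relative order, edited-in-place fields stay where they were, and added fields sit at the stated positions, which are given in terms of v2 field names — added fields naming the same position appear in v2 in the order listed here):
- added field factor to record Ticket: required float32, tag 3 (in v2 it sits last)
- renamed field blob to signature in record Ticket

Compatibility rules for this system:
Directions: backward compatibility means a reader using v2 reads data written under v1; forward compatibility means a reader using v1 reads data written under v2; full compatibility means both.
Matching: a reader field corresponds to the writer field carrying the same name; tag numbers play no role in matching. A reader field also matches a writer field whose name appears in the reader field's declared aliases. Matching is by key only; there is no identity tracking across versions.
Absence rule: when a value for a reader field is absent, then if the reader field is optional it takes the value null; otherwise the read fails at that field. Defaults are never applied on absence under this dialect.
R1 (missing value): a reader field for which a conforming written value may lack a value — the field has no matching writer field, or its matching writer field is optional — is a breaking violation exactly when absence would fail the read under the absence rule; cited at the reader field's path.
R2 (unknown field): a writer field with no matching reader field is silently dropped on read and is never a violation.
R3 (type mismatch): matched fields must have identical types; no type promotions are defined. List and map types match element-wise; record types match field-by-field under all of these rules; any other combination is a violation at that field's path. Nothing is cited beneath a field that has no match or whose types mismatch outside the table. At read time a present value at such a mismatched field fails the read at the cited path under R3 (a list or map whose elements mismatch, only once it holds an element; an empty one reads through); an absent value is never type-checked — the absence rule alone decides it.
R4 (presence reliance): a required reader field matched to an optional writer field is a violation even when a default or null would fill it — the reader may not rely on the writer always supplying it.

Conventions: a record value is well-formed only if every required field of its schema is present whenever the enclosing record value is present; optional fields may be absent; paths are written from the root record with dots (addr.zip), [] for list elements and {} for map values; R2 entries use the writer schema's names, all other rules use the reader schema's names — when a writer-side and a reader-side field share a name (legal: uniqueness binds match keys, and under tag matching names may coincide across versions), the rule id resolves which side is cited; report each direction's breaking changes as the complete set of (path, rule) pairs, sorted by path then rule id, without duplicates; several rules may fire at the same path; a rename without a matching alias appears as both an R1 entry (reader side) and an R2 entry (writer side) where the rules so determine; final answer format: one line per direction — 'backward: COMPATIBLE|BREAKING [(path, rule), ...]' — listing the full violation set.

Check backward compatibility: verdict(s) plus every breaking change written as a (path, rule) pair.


arrows below run writer -> reader for Ticket
backward analysis of Ticket with v2 as reader and v1 as writer:
  scores <- scores (list<bool> -> list<bool>, writer optional)
  no writer field matches reader signature
  primary <- primary (bool -> bool, writer required)
  price <- price (float64 -> float64, writer required)
  no writer field matches reader factor
  writer field blob has no reader counterpart
  violation R1 at factor
  violation R1 at signature
  => backward: BREAKING (2)

backward: BREAKING [(factor, R1), (signature, R1)]


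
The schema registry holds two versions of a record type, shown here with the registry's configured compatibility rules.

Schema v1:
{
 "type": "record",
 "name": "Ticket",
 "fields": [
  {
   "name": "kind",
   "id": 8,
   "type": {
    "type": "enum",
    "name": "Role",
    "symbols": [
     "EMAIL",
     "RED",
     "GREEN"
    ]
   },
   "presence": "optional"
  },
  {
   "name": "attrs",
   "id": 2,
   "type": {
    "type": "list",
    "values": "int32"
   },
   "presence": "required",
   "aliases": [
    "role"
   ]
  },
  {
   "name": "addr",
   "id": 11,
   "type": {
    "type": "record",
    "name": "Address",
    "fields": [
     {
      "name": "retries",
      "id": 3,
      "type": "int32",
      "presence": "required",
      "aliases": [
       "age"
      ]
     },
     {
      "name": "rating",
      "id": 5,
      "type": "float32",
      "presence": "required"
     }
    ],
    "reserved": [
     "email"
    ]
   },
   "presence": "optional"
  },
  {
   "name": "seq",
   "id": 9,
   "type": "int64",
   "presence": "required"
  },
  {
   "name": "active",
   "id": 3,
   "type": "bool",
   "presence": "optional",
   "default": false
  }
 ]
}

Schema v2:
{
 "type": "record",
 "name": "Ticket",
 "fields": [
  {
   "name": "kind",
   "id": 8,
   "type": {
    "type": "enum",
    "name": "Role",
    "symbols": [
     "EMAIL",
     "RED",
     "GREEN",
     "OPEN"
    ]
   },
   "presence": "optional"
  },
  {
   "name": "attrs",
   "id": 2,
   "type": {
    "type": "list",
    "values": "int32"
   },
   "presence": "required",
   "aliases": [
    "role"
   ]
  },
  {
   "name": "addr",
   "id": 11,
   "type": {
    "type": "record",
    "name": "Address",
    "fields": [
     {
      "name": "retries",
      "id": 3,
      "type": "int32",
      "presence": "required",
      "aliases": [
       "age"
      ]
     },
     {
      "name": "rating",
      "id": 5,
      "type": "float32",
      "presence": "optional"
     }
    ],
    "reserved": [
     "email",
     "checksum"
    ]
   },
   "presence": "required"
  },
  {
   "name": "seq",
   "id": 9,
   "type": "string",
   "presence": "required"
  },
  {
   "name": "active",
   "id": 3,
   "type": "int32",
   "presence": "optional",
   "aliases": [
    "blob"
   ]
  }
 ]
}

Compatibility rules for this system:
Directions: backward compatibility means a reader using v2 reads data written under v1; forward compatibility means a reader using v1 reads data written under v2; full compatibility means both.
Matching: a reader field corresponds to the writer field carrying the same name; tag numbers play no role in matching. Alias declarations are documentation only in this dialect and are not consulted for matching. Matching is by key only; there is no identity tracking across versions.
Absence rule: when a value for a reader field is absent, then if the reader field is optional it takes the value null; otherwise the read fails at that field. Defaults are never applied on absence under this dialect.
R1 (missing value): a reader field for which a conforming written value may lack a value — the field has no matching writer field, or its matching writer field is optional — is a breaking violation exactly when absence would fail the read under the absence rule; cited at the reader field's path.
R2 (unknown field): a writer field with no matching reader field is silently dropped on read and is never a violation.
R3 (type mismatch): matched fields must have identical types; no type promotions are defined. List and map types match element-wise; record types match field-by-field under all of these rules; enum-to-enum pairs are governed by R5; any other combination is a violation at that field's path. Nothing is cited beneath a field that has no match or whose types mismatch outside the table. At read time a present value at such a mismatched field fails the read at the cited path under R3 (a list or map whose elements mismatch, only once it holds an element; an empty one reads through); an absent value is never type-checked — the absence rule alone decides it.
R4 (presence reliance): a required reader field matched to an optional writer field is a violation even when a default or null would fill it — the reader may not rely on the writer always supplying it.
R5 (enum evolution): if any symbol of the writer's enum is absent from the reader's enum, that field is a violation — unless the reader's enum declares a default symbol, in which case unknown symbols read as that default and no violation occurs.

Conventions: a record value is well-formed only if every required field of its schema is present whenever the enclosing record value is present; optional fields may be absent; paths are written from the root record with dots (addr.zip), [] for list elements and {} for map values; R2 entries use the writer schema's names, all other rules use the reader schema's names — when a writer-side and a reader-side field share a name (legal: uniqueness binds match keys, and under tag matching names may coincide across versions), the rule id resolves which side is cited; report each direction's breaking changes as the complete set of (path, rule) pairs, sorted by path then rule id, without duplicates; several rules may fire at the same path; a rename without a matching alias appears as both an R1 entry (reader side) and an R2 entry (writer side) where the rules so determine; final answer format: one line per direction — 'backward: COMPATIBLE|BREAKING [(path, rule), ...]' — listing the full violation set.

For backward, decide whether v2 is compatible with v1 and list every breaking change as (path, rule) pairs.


backward: BREAKING [(active, R3), (addr, R1), (addr, R4), (seq, R3)]

in Ticket below, arrows point writer -> reader
checking backward for Ticket: reader v2 against writer v1:
  Role -> Role, writer optional: kind aligns to kind
  list<int32> -> list<int32>, writer required: attrs aligns to attrs
  Address -> Address, writer optional: addr aligns to addr
  int64 -> string, writer required: seq aligns to seq
  bool -> int32, writer optional: active aligns to active
  int32 -> int32, writer required: addr.retries aligns to addr.retries
  float32 -> float32, writer required: addr.rating aligns to addr.rating
  R3 fires at active
  R1 fires at addr
  R4 fires at addr
  R3 fires at seq
  => backward: BREAKING (4)
remaining Ticket differences; none change what is asked:
  enum Role (field kind in record Ticket): symbol OPEN added -> fires only in the forward direction of Ticket, which is not asked here
  field rating in record Address: required changed to optional -> fires only in the forward direction of Ticket, which is not asked here


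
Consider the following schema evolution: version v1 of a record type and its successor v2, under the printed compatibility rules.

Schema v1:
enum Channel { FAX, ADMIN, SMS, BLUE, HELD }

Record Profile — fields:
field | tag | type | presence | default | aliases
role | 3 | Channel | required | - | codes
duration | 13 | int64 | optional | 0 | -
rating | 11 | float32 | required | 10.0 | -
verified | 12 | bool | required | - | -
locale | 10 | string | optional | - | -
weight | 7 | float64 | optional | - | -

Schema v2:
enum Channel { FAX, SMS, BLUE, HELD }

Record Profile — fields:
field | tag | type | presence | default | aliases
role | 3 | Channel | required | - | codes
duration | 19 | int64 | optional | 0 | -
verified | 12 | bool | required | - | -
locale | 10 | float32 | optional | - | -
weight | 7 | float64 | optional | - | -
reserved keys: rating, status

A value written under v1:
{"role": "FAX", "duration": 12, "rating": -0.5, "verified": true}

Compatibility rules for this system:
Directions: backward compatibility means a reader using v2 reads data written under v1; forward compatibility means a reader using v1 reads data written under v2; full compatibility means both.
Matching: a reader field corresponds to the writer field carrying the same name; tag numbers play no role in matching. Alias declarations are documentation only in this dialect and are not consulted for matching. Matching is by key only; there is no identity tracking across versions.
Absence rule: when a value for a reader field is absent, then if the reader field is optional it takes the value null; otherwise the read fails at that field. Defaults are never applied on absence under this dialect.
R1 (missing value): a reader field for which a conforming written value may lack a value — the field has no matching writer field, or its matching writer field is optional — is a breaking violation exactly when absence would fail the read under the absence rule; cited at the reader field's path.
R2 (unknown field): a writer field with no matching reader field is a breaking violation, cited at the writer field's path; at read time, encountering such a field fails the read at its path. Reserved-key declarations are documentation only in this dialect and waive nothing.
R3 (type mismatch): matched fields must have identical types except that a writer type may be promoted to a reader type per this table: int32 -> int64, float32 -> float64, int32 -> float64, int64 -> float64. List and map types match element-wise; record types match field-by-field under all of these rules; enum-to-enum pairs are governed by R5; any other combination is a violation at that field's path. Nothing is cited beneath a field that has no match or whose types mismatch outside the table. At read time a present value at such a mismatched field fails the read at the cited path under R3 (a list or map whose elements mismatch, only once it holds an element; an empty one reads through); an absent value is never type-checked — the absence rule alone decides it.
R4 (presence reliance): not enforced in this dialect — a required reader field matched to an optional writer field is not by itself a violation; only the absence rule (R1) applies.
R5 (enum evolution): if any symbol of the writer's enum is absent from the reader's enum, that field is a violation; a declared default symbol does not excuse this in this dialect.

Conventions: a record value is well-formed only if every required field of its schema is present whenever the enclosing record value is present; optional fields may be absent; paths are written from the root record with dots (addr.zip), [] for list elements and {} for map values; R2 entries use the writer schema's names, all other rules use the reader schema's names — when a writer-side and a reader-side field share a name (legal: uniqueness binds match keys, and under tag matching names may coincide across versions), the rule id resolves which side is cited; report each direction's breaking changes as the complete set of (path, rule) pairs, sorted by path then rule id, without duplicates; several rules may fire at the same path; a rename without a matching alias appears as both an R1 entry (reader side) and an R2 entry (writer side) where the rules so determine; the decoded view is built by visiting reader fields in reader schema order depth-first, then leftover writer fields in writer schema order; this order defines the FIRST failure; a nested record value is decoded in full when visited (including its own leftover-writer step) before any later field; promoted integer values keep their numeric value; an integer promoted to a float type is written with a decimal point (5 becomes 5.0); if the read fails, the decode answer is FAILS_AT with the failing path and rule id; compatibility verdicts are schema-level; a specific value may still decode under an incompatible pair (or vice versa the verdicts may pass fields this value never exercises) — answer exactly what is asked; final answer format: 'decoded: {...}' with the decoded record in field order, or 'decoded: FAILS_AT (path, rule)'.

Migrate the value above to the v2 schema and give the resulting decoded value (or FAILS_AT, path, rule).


decoded: FAILS_AT (rating, R2)

each type pair in Profile: writer, then reader
decode (reader v2):
  role := "FAX"
  duration := 12
  verified := true
  locale := null (absent, optional -> null)
  weight := null (absent, optional -> null)
  read fails at rating under R2 (unknown field)
  => FAILS_AT (rating, R2)
diffs on Profile not affecting the asked answer:
  field duration in record Profile: tag 13 changed to 19 -> no rule fires on it and the decoded Profile view is identical with or without it
  field locale in record Profile: type string changed to float32 -> changes Profile's schema-level verdicts only — the decode of this value is the same
  enum Channel (field role in record Profile): symbol ADMIN removed -> changes Profile's schema-level verdicts only — the decode of this value is the same


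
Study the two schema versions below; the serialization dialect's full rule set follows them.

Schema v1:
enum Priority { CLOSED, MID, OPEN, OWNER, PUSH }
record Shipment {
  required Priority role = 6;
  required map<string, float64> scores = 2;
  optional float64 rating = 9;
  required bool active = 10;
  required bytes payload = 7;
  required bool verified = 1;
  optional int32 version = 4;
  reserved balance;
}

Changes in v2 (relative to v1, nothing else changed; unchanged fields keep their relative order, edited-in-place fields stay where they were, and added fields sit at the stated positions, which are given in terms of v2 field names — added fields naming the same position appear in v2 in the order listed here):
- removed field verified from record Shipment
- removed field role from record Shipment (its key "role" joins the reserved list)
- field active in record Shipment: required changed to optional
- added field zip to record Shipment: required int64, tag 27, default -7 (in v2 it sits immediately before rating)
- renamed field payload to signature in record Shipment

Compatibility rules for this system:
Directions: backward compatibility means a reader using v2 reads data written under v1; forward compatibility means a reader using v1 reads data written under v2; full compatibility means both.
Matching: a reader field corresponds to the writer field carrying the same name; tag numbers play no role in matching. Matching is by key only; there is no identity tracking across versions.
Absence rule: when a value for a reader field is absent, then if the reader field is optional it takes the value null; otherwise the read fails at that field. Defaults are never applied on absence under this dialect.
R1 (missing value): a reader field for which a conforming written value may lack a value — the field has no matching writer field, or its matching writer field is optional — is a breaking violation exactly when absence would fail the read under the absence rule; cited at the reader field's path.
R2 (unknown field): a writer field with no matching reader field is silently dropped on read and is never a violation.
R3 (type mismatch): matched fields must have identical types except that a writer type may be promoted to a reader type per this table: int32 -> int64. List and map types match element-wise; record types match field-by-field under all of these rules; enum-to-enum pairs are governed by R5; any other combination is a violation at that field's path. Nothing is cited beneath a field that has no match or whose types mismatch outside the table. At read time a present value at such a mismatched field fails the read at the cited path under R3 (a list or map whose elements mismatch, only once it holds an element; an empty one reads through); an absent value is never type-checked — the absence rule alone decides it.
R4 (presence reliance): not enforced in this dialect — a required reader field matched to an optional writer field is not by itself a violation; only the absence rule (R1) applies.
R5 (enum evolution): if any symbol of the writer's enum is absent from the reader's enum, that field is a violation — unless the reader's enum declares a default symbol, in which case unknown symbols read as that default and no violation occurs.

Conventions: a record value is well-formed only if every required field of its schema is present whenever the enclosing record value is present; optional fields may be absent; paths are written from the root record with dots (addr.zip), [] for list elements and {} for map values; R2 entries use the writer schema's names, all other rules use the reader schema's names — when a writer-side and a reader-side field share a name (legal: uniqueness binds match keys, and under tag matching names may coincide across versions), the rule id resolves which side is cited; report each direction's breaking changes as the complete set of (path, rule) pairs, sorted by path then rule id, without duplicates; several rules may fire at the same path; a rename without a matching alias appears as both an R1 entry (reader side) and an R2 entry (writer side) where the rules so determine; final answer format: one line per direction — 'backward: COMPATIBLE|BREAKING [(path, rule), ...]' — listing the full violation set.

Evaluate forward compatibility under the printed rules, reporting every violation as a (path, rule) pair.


arrows below run writer -> reader for Shipment
forward on Shipment — v1 reading data written by v2:
  role has no writer counterpart
  scores: map<string, float64> -> map<string, float64>, writer required; from scores
  rating: float64 -> float64, writer optional; from rating
  active: bool -> bool, writer optional; from active
  payload has no writer counterpart
  verified has no writer counterpart
  version: int32 -> int32, writer optional; from version
  writer field zip has no reader counterpart
  writer field signature has no reader counterpart
  breaking: (active, R1)
  breaking: (payload, R1)
  breaking: (role, R1)
  breaking: (verified, R1)
  forward on Shipment therefore BREAKING (4)
ruling out the remaining Shipment differences:
  added field zip to record Shipment: required int64, tag 27, default -7 (in v2 it sits immediately before rating) -> fires only in the backward direction of Shipment, which is not asked here

forward: BREAKING [(active, R1), (payload, R1), (role, R1), (verified, R1)]


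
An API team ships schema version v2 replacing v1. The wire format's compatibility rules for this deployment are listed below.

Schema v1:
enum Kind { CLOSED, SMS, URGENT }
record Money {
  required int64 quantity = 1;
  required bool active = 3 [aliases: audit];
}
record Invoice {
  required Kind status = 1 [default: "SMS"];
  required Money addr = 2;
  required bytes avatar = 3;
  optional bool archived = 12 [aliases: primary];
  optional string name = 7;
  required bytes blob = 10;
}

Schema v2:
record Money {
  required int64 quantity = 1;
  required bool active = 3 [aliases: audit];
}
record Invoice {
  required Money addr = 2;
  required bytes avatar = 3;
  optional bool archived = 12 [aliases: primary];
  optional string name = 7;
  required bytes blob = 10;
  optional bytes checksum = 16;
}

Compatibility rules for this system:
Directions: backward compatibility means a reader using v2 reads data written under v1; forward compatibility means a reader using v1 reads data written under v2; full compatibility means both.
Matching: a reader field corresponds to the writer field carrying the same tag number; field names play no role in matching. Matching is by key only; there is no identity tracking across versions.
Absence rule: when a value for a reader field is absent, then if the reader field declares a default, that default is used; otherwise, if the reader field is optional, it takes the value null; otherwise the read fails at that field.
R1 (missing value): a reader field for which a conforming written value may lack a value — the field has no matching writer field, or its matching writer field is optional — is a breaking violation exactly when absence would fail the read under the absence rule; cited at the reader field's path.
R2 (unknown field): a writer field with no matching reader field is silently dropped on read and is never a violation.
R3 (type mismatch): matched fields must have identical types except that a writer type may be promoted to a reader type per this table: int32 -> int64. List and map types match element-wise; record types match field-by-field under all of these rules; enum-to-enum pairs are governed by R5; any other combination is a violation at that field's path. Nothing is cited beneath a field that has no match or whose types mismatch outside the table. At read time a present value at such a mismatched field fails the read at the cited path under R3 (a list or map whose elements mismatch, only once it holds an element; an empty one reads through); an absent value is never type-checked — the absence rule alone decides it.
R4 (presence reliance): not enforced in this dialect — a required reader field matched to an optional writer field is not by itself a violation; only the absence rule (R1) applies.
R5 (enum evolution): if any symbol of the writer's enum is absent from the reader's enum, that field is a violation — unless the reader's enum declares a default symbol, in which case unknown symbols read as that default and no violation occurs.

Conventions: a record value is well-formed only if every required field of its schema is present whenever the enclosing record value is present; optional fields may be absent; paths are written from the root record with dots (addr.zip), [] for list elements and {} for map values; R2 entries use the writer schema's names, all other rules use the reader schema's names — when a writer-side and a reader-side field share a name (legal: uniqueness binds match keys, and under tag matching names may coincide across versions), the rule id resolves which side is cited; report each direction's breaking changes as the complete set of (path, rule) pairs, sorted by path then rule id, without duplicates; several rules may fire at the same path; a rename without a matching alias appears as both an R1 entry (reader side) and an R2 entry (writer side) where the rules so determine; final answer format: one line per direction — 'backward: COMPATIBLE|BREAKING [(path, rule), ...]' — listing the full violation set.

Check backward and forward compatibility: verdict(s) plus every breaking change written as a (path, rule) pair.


backward: COMPATIBLE []; forward: COMPATIBLE []

the writer's type comes first in each Invoice pair
backward on Invoice — v2 reading data written by v1:
  writer required, Money -> Money: reader addr maps from writer addr
  writer required, bytes -> bytes: reader avatar maps from writer avatar
  writer optional, bool -> bool: reader archived maps from writer archived
  writer optional, string -> string: reader name maps from writer name
  writer required, bytes -> bytes: reader blob maps from writer blob
  checksum: no writer-side match
  leftover writer field: status
  writer required, int64 -> int64: reader addr.quantity maps from writer addr.quantity
  writer required, bool -> bool: reader addr.active maps from writer addr.active
  => backward: COMPATIBLE
forward on Invoice — v1 reading data written by v2:
  status: no writer-side match
  writer required, Money -> Money: reader addr maps from writer addr
  writer required, bytes -> bytes: reader avatar maps from writer avatar
  writer optional, bool -> bool: reader archived maps from writer archived
  writer optional, string -> string: reader name maps from writer name
  writer required, bytes -> bytes: reader blob maps from writer blob
  leftover writer field: checksum
  writer required, int64 -> int64: reader addr.quantity maps from writer addr.quantity
  writer required, bool -> bool: reader addr.active maps from writer addr.active
  => forward: COMPATIBLE


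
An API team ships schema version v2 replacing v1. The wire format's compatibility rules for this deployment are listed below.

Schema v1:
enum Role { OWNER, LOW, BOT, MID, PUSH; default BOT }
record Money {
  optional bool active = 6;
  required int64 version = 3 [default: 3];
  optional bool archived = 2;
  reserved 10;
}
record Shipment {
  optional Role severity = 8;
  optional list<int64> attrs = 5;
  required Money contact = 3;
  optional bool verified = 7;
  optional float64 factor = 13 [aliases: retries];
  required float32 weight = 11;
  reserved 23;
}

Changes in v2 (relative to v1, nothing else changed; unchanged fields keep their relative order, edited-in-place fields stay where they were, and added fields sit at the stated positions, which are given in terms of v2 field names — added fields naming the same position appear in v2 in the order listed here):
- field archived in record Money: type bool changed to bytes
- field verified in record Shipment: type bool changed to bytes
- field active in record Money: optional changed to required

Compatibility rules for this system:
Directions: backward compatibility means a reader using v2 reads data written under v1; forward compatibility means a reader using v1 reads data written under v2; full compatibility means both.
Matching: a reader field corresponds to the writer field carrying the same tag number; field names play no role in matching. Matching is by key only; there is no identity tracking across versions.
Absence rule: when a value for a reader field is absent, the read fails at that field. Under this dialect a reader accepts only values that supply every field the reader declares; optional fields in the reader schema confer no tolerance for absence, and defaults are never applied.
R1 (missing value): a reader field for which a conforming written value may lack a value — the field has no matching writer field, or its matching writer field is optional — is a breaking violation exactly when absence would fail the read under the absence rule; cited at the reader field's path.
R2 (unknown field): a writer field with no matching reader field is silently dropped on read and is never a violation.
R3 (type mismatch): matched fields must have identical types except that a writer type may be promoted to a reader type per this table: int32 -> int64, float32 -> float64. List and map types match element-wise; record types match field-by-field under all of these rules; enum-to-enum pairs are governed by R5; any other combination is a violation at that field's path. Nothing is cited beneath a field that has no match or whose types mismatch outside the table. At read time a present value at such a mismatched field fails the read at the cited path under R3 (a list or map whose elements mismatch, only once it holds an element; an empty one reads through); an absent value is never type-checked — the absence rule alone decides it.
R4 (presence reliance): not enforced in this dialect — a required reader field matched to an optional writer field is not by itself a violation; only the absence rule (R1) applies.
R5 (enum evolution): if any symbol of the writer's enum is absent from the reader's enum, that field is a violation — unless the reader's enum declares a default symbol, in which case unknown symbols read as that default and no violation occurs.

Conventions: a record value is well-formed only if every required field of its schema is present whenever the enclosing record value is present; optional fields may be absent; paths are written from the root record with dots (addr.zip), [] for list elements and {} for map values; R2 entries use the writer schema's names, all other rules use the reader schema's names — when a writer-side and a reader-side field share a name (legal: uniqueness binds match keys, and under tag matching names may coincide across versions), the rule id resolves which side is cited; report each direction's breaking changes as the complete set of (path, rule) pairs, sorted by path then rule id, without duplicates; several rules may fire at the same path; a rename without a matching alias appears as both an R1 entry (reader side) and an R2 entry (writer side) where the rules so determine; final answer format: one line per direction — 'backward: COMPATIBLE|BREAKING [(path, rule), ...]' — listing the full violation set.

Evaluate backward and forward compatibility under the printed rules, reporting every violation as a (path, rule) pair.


in Shipment below, arrows point writer -> reader
backward analysis of Shipment with v2 as reader and v1 as writer:
  severity: paired with writer severity (Role -> Role; writer optional)
  attrs: paired with writer attrs (list<int64> -> list<int64>; writer optional)
  contact: paired with writer contact (Money -> Money; writer required)
  verified: paired with writer verified (bool -> bytes; writer optional)
  factor: paired with writer factor (float64 -> float64; writer optional)
  weight: paired with writer weight (float32 -> float32; writer required)
  contact.active: paired with writer contact.active (bool -> bool; writer optional)
  contact.version: paired with writer contact.version (int64 -> int64; writer required)
  contact.archived: paired with writer contact.archived (bool -> bytes; writer optional)
  R1 fires at attrs
  R1 fires at contact.active
  R1 fires at contact.archived
  R3 fires at contact.archived
  R1 fires at factor
  R1 fires at severity
  R1 fires at verified
  R3 fires at verified
  backward on Shipment therefore BREAKING (8)
forward analysis of Shipment with v1 as reader and v2 as writer:
  severity: paired with writer severity (Role -> Role; writer optional)
  attrs: paired with writer attrs (list<int64> -> list<int64>; writer optional)
  contact: paired with writer contact (Money -> Money; writer required)
  verified: paired with writer verified (bytes -> bool; writer optional)
  factor: paired with writer factor (float64 -> float64; writer optional)
  weight: paired with writer weight (float32 -> float32; writer required)
  contact.active: paired with writer contact.active (bool -> bool; writer required)
  contact.version: paired with writer contact.version (int64 -> int64; writer required)
  contact.archived: paired with writer contact.archived (bytes -> bool; writer optional)
  R1 fires at attrs
  R1 fires at contact.archived
  R3 fires at contact.archived
  R1 fires at factor
  R1 fires at severity
  R1 fires at verified
  R3 fires at verified
  forward on Shipment therefore BREAKING (7)

backward: BREAKING [(attrs, R1), (contact.active, R1), (contact.archived, R1), (contact.archived, R3), (factor, R1), (severity, R1), (verified, R1), (verified, R3)]; forward: BREAKING [(attrs, R1), (contact.archived, R1), (contact.archived, R3), (factor, R1), (severity, R1), (verified, R1), (verified, R3)]
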